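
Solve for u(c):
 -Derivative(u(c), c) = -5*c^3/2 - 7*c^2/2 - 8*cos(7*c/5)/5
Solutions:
 u(c) = C1 + 5*c^4/8 + 7*c^3/6 + 8*sin(7*c/5)/7


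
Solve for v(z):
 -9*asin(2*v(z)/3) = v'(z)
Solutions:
 Integral(1/asin(2*_y/3), (_y, v(z))) = C1 - 9*z


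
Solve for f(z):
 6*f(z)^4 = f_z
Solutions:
 f(z) = (-1/(C1 + 18*z))^(1/3)
 f(z) = (-1/(C1 + 6*z))^(1/3)*(-3^(2/3) - 3*3^(1/6)*I)/6
 f(z) = (-1/(C1 + 6*z))^(1/3)*(-3^(2/3) + 3*3^(1/6)*I)/6


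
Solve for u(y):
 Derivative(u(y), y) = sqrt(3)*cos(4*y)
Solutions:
 u(y) = C1 + sqrt(3)*sin(4*y)/4


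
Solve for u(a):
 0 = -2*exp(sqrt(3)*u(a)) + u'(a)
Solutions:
 u(a) = sqrt(3)*(2*log(-1/(C1 + 2*a)) - log(3))/6


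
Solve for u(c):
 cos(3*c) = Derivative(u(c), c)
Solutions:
 u(c) = C1 + sin(3*c)/3


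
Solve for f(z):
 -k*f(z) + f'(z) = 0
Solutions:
 f(z) = C1*exp(k*z)


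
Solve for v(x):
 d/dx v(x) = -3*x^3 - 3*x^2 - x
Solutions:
 v(x) = C1 - 3*x^4/4 - x^3 - x^2/2


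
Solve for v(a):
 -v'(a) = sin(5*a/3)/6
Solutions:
 v(a) = C1 + cos(5*a/3)/10


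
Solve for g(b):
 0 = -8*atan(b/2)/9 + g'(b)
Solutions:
 g(b) = C1 + 8*b*atan(b/2)/9 - 8*log(b^2 + 4)/9


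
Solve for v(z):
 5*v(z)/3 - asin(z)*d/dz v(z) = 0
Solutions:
 v(z) = C1*exp(5*Integral(1/asin(z), z)/3)


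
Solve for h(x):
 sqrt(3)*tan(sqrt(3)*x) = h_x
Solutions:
 h(x) = C1 - log(cos(sqrt(3)*x))


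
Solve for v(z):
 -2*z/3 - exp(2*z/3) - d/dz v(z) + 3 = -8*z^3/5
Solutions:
 v(z) = C1 + 2*z^4/5 - z^2/3 + 3*z - 3*exp(2*z/3)/2


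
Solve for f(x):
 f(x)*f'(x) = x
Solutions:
 f(x) = -sqrt(C1 + x^2)
 f(x) = sqrt(C1 + x^2)


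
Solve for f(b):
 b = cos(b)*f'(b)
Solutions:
 f(b) = C1 + Integral(b/cos(b), b)


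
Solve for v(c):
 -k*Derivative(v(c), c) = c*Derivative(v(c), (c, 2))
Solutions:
 v(c) = C1 + c^(1 - re(k))*(C2*sin(log(c)*Abs(im(k))) + C3*cos(log(c)*im(k)))


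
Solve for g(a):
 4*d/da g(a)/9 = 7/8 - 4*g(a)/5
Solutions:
 g(a) = C1*exp(-9*a/5) + 35/32


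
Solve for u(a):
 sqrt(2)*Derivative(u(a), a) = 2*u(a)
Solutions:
 u(a) = C1*exp(sqrt(2)*a)


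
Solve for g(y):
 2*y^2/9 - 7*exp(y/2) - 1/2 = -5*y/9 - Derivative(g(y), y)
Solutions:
 g(y) = C1 - 2*y^3/27 - 5*y^2/18 + y/2 + 14*exp(y/2)


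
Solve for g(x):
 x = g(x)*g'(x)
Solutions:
 g(x) = -sqrt(C1 + x^2)
 g(x) = sqrt(C1 + x^2)


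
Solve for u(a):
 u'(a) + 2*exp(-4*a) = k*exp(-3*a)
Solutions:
 u(a) = C1 - k*exp(-3*a)/3 + exp(-4*a)/2


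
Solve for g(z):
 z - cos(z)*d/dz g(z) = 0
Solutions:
 g(z) = C1 + Integral(z/cos(z), z)


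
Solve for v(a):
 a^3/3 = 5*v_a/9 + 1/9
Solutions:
 v(a) = C1 + 3*a^4/20 - a/5


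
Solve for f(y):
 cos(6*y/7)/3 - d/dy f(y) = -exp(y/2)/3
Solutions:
 f(y) = C1 + 2*exp(y/2)/3 + 7*sin(6*y/7)/18


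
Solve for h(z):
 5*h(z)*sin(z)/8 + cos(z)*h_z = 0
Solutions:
 h(z) = C1*cos(z)^(5/8)


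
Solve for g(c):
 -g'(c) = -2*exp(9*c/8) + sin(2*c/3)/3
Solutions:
 g(c) = C1 + 16*exp(9*c/8)/9 + cos(2*c/3)/2


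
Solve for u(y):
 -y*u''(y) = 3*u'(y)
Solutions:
 u(y) = C1 + C2/y^2


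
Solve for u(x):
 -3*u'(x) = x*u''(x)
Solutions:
 u(x) = C1 + C2/x^2


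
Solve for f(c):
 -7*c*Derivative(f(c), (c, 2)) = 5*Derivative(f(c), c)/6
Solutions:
 f(c) = C1 + C2*c^(37/42)


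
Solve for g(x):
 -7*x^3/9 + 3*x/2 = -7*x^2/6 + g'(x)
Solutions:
 g(x) = C1 - 7*x^4/36 + 7*x^3/18 + 3*x^2/4


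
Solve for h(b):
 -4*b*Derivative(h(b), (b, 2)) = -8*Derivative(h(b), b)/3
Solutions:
 h(b) = C1 + C2*b^(5/3)


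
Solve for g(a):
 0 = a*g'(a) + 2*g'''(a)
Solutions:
 g(a) = C1 + Integral(C2*airyai(-2^(2/3)*a/2) + C3*airybi(-2^(2/3)*a/2), a)


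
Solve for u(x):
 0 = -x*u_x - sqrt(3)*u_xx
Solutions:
 u(x) = C1 + C2*erf(sqrt(2)*3^(3/4)*x/6)


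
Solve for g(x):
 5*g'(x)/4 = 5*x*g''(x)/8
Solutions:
 g(x) = C1 + C2*x^3


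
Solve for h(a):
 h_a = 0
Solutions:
 h(a) = C1


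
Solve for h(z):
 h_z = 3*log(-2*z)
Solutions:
 h(z) = C1 + 3*z*log(-z) + 3*z*(-1 + log(2))


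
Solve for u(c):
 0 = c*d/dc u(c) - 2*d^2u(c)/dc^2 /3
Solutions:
 u(c) = C1 + C2*erfi(sqrt(3)*c/2)


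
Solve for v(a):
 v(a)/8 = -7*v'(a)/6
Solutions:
 v(a) = C1*exp(-3*a/28)


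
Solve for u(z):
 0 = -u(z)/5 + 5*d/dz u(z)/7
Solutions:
 u(z) = C1*exp(7*z/25)


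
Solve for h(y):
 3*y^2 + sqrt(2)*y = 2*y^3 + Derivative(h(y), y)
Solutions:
 h(y) = C1 - y^4/2 + y^3 + sqrt(2)*y^2/2


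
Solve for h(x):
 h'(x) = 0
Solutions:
 h(x) = C1


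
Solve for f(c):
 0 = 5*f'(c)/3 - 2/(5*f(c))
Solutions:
 f(c) = -sqrt(C1 + 12*c)/5
 f(c) = sqrt(C1 + 12*c)/5


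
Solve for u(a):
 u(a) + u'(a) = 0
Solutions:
 u(a) = C1*exp(-a)


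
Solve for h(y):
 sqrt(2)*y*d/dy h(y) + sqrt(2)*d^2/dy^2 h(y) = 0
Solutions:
 h(y) = C1 + C2*erf(sqrt(2)*y/2)


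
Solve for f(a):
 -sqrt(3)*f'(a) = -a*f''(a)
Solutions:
 f(a) = C1 + C2*a^(1 + sqrt(3))


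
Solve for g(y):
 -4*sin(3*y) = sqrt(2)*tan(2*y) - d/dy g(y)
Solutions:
 g(y) = C1 - sqrt(2)*log(cos(2*y))/2 - 4*cos(3*y)/3


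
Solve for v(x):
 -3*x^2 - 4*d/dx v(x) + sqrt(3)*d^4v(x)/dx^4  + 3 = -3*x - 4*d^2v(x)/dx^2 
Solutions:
 v(x) = C1 + C2*exp(-2^(1/3)*x*(-2*6^(1/3)/(9 + sqrt(16*sqrt(3) + 81))^(1/3) + 3^(1/6)*(9 + sqrt(16*sqrt(3) + 81))^(1/3))/6)*sin(2^(1/3)*x*(2*2^(1/3)*3^(5/6)/(9 + sqrt(16*sqrt(3) + 81))^(1/3) + 3^(2/3)*(9 + sqrt(16*sqrt(3) + 81))^(1/3))/6) + C3*exp(-2^(1/3)*x*(-2*6^(1/3)/(9 + sqrt(16*sqrt(3) + 81))^(1/3) + 3^(1/6)*(9 + sqrt(16*sqrt(3) + 81))^(1/3))/6)*cos(2^(1/3)*x*(2*2^(1/3)*3^(5/6)/(9 + sqrt(16*sqrt(3) + 81))^(1/3) + 3^(2/3)*(9 + sqrt(16*sqrt(3) + 81))^(1/3))/6) + C4*exp(2^(1/3)*x*(-2*6^(1/3)/(9 + sqrt(16*sqrt(3) + 81))^(1/3) + 3^(1/6)*(9 + sqrt(16*sqrt(3) + 81))^(1/3))/3) - x^3/4 - 3*x^2/8


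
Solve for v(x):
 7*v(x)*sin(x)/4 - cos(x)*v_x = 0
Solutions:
 v(x) = C1/cos(x)^(7/4)


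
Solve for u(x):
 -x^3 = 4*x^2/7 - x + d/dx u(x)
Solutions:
 u(x) = C1 - x^4/4 - 4*x^3/21 + x^2/2


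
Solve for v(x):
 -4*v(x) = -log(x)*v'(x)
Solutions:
 v(x) = C1*exp(4*li(x))


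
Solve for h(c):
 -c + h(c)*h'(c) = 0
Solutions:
 h(c) = -sqrt(C1 + c^2)
 h(c) = sqrt(C1 + c^2)


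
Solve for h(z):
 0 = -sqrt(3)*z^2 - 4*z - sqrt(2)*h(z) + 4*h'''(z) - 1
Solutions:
 h(z) = C3*exp(sqrt(2)*z/2) - sqrt(6)*z^2/2 - 2*sqrt(2)*z + (C1*sin(sqrt(6)*z/4) + C2*cos(sqrt(6)*z/4))*exp(-sqrt(2)*z/4) - sqrt(2)/2


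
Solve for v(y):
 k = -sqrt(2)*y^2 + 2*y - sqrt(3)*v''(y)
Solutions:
 v(y) = C1 + C2*y - sqrt(3)*k*y^2/6 - sqrt(6)*y^4/36 + sqrt(3)*y^3/9


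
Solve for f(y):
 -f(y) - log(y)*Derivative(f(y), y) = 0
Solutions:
 f(y) = C1*exp(-li(y))


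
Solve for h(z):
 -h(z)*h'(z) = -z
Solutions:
 h(z) = -sqrt(C1 + z^2)
 h(z) = sqrt(C1 + z^2)


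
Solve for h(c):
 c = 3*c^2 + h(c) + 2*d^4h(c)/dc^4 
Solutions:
 h(c) = -3*c^2 + c + (C1*sin(2^(1/4)*c/2) + C2*cos(2^(1/4)*c/2))*exp(-2^(1/4)*c/2) + (C3*sin(2^(1/4)*c/2) + C4*cos(2^(1/4)*c/2))*exp(2^(1/4)*c/2)


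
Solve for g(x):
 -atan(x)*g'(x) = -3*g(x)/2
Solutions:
 g(x) = C1*exp(3*Integral(1/atan(x), x)/2)


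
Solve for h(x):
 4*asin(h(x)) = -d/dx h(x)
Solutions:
 Integral(1/asin(_y), (_y, h(x))) = C1 - 4*x


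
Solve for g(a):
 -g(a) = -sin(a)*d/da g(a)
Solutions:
 g(a) = C1*sqrt(cos(a) - 1)/sqrt(cos(a) + 1)


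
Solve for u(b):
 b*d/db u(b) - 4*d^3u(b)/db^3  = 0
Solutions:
 u(b) = C1 + Integral(C2*airyai(2^(1/3)*b/2) + C3*airybi(2^(1/3)*b/2), b)


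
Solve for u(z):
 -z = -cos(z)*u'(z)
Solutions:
 u(z) = C1 + Integral(z/cos(z), z)


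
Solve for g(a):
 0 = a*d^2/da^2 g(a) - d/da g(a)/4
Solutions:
 g(a) = C1 + C2*a^(5/4)


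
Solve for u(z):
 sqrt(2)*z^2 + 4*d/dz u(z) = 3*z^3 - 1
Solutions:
 u(z) = C1 + 3*z^4/16 - sqrt(2)*z^3/12 - z/4


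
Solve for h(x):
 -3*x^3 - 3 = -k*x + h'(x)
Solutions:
 h(x) = C1 + k*x^2/2 - 3*x^4/4 - 3*x


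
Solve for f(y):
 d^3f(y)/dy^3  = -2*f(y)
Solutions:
 f(y) = C3*exp(-2^(1/3)*y) + (C1*sin(2^(1/3)*sqrt(3)*y/2) + C2*cos(2^(1/3)*sqrt(3)*y/2))*exp(2^(1/3)*y/2)


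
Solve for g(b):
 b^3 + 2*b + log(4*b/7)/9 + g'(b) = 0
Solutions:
 g(b) = C1 - b^4/4 - b^2 - b*log(b)/9 - 2*b*log(2)/9 + b/9 + b*log(7)/9


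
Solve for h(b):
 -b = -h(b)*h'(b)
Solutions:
 h(b) = -sqrt(C1 + b^2)
 h(b) = sqrt(C1 + b^2)


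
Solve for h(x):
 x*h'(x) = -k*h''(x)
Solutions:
 h(x) = C1 + C2*sqrt(k)*erf(sqrt(2)*x*sqrt(1/k)/2)


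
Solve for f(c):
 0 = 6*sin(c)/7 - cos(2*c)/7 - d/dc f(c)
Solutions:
 f(c) = C1 - sin(2*c)/14 - 6*cos(c)/7


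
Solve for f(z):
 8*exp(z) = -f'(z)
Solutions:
 f(z) = C1 - 8*exp(z)


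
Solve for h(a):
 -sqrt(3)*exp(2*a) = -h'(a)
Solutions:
 h(a) = C1 + sqrt(3)*exp(2*a)/2


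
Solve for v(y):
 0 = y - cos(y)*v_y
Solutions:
 v(y) = C1 + Integral(y/cos(y), y)


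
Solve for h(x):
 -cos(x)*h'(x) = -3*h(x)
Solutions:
 h(x) = C1*(sin(x) + 1)^(3/2)/(sin(x) - 1)^(3/2)


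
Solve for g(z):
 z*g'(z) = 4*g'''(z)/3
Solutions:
 g(z) = C1 + Integral(C2*airyai(6^(1/3)*z/2) + C3*airybi(6^(1/3)*z/2), z)


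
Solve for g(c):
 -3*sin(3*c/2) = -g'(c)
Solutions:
 g(c) = C1 - 2*cos(3*c/2)


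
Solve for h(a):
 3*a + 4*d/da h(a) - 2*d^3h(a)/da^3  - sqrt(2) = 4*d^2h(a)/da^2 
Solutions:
 h(a) = C1 + C2*exp(a*(-1 + sqrt(3))) + C3*exp(-a*(1 + sqrt(3))) - 3*a^2/8 - 3*a/4 + sqrt(2)*a/4


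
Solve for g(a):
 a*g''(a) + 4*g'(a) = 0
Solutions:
 g(a) = C1 + C2/a^3


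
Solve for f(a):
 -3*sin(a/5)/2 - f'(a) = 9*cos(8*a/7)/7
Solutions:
 f(a) = C1 - 9*sin(8*a/7)/8 + 15*cos(a/5)/2


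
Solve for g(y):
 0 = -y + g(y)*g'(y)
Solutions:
 g(y) = -sqrt(C1 + y^2)
 g(y) = sqrt(C1 + y^2)


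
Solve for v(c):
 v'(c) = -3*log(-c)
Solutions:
 v(c) = C1 - 3*c*log(-c) + 3*c


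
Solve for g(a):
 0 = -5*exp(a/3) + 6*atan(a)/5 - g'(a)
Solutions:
 g(a) = C1 + 6*a*atan(a)/5 - 15*exp(a/3) - 3*log(a^2 + 1)/5


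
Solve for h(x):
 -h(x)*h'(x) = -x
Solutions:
 h(x) = -sqrt(C1 + x^2)
 h(x) = sqrt(C1 + x^2)


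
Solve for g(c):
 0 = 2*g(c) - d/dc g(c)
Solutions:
 g(c) = C1*exp(2*c)


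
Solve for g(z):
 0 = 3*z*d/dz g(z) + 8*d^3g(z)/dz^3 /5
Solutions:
 g(z) = C1 + Integral(C2*airyai(-15^(1/3)*z/2) + C3*airybi(-15^(1/3)*z/2), z)


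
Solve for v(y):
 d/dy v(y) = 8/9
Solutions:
 v(y) = C1 + 8*y/9


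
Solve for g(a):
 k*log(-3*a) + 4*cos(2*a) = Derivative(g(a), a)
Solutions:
 g(a) = C1 + a*k*(log(-a) - 1) + a*k*log(3) + 2*sin(2*a)


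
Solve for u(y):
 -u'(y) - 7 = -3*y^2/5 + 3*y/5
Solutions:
 u(y) = C1 + y^3/5 - 3*y^2/10 - 7*y


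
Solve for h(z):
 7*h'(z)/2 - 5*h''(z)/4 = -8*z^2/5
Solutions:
 h(z) = C1 + C2*exp(14*z/5) - 16*z^3/105 - 8*z^2/49 - 40*z/343


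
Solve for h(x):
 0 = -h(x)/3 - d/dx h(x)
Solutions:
 h(x) = C1*exp(-x/3)


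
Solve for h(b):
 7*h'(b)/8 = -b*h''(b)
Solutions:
 h(b) = C1 + C2*b^(1/8)


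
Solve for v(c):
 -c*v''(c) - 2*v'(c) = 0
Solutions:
 v(c) = C1 + C2/c


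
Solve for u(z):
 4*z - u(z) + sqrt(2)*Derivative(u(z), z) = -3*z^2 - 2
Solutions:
 u(z) = C1*exp(sqrt(2)*z/2) + 3*z^2 + 4*z + 6*sqrt(2)*z + 4*sqrt(2) + 14


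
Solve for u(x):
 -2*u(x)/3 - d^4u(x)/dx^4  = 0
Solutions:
 u(x) = (C1*sin(6^(3/4)*x/6) + C2*cos(6^(3/4)*x/6))*exp(-6^(3/4)*x/6) + (C3*sin(6^(3/4)*x/6) + C4*cos(6^(3/4)*x/6))*exp(6^(3/4)*x/6)


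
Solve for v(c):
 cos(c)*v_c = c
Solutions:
 v(c) = C1 + Integral(c/cos(c), c)


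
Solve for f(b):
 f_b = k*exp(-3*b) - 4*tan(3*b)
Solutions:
 f(b) = C1 - k*exp(-3*b)/3 - 2*log(tan(3*b)^2 + 1)/3


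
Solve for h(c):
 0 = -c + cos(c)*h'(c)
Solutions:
 h(c) = C1 + Integral(c/cos(c), c)


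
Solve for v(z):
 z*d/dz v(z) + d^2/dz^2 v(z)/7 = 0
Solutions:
 v(z) = C1 + C2*erf(sqrt(14)*z/2)


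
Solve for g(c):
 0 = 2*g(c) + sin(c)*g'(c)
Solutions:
 g(c) = C1*(cos(c) + 1)/(cos(c) - 1)


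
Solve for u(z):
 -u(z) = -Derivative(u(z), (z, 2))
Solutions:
 u(z) = C1*exp(-z) + C2*exp(z)


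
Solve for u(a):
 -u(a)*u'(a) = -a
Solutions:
 u(a) = -sqrt(C1 + a^2)
 u(a) = sqrt(C1 + a^2)


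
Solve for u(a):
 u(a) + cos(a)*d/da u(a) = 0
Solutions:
 u(a) = C1*sqrt(sin(a) - 1)/sqrt(sin(a) + 1)


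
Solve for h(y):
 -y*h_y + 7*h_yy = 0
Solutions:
 h(y) = C1 + C2*erfi(sqrt(14)*y/14)


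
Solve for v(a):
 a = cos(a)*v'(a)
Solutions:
 v(a) = C1 + Integral(a/cos(a), a)


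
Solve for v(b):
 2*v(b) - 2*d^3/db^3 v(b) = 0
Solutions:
 v(b) = C3*exp(b) + (C1*sin(sqrt(3)*b/2) + C2*cos(sqrt(3)*b/2))*exp(-b/2)


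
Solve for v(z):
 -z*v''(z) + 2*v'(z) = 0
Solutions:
 v(z) = C1 + C2*z^3


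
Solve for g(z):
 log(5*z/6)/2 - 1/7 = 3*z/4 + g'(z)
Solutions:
 g(z) = C1 - 3*z^2/8 + z*log(z)/2 - z*log(6)/2 - 9*z/14 + z*log(5)/2


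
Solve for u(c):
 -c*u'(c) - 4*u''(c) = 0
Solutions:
 u(c) = C1 + C2*erf(sqrt(2)*c/4)


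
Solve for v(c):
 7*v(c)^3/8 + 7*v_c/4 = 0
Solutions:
 v(c) = -sqrt(-1/(C1 - c))
 v(c) = sqrt(-1/(C1 - c))


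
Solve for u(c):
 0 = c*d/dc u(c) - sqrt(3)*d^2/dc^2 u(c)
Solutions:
 u(c) = C1 + C2*erfi(sqrt(2)*3^(3/4)*c/6)


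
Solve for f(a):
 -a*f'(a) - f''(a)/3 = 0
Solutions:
 f(a) = C1 + C2*erf(sqrt(6)*a/2)


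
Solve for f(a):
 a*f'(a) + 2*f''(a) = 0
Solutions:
 f(a) = C1 + C2*erf(a/2)


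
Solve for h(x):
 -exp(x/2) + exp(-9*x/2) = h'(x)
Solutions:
 h(x) = C1 - 2*exp(x/2) - 2*exp(-9*x/2)/9


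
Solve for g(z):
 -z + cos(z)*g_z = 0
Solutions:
 g(z) = C1 + Integral(z/cos(z), z)


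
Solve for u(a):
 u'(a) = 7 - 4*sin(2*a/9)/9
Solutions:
 u(a) = C1 + 7*a + 2*cos(2*a/9)


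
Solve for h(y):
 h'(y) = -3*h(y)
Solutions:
 h(y) = C1*exp(-3*y)


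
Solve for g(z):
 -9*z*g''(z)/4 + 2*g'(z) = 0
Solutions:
 g(z) = C1 + C2*z^(17/9)


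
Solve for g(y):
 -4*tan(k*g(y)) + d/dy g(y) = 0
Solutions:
 g(y) = Piecewise((-asin(exp(C1*k + 4*k*y))/k + pi/k, Ne(k, 0)), (nan, True))
 g(y) = Piecewise((asin(exp(C1*k + 4*k*y))/k, Ne(k, 0)), (nan, True))


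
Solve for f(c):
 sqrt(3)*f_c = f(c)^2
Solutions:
 f(c) = -3/(C1 + sqrt(3)*c)


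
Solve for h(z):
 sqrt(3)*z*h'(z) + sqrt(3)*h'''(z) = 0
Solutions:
 h(z) = C1 + Integral(C2*airyai(-z) + C3*airybi(-z), z)


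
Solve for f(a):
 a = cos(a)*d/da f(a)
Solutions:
 f(a) = C1 + Integral(a/cos(a), a)


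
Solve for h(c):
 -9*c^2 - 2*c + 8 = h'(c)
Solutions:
 h(c) = C1 - 3*c^3 - c^2 + 8*c


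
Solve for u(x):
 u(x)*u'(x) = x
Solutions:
 u(x) = -sqrt(C1 + x^2)
 u(x) = sqrt(C1 + x^2)


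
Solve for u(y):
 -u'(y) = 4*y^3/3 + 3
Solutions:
 u(y) = C1 - y^4/3 - 3*y


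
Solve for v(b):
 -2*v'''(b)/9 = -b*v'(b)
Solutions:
 v(b) = C1 + Integral(C2*airyai(6^(2/3)*b/2) + C3*airybi(6^(2/3)*b/2), b)


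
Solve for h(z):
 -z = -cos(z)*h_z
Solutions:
 h(z) = C1 + Integral(z/cos(z), z)


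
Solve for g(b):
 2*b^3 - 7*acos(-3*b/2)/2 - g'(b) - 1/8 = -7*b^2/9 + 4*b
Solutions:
 g(b) = C1 + b^4/2 + 7*b^3/27 - 2*b^2 - 7*b*acos(-3*b/2)/2 - b/8 - 7*sqrt(4 - 9*b^2)/6


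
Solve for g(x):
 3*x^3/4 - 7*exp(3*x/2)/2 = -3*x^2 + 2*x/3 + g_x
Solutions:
 g(x) = C1 + 3*x^4/16 + x^3 - x^2/3 - 7*exp(3*x/2)/3


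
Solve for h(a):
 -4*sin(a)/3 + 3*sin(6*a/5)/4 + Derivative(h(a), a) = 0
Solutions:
 h(a) = C1 - 4*cos(a)/3 + 5*cos(6*a/5)/8


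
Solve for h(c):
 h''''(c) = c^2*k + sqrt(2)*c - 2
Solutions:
 h(c) = C1 + C2*c + C3*c^2 + C4*c^3 + c^6*k/360 + sqrt(2)*c^5/120 - c^4/12


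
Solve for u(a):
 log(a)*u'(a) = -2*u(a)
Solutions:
 u(a) = C1*exp(-2*li(a))


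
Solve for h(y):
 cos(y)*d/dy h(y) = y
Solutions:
 h(y) = C1 + Integral(y/cos(y), y)


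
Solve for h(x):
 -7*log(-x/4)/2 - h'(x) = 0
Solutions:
 h(x) = C1 - 7*x*log(-x)/2 + x*(7/2 + 7*log(2))


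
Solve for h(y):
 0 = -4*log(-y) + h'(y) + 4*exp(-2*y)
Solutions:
 h(y) = C1 + 4*y*log(-y) - 4*y + 2*exp(-2*y)


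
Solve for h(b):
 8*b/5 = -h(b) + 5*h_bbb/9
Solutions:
 h(b) = C3*exp(15^(2/3)*b/5) - 8*b/5 + (C1*sin(3*3^(1/6)*5^(2/3)*b/10) + C2*cos(3*3^(1/6)*5^(2/3)*b/10))*exp(-15^(2/3)*b/10)


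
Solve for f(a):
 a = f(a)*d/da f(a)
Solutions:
 f(a) = -sqrt(C1 + a^2)
 f(a) = sqrt(C1 + a^2)


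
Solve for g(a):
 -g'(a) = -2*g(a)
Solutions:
 g(a) = C1*exp(2*a)


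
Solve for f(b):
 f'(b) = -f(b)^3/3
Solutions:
 f(b) = -sqrt(6)*sqrt(-1/(C1 - b))/2
 f(b) = sqrt(6)*sqrt(-1/(C1 - b))/2


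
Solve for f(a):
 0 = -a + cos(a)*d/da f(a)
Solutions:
 f(a) = C1 + Integral(a/cos(a), a)


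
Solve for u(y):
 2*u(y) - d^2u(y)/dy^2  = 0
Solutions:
 u(y) = C1*exp(-sqrt(2)*y) + C2*exp(sqrt(2)*y)


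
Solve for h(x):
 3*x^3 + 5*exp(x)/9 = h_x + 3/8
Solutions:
 h(x) = C1 + 3*x^4/4 - 3*x/8 + 5*exp(x)/9


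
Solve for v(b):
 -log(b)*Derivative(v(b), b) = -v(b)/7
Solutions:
 v(b) = C1*exp(li(b)/7)


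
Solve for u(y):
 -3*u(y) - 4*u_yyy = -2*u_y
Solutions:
 u(y) = C1*exp(3^(1/3)*y*(2*3^(1/3)/(sqrt(705) + 27)^(1/3) + (sqrt(705) + 27)^(1/3))/12)*sin(3^(1/6)*y*(-3^(2/3)*(sqrt(705) + 27)^(1/3) + 6/(sqrt(705) + 27)^(1/3))/12) + C2*exp(3^(1/3)*y*(2*3^(1/3)/(sqrt(705) + 27)^(1/3) + (sqrt(705) + 27)^(1/3))/12)*cos(3^(1/6)*y*(-3^(2/3)*(sqrt(705) + 27)^(1/3) + 6/(sqrt(705) + 27)^(1/3))/12) + C3*exp(-3^(1/3)*y*(2*3^(1/3)/(sqrt(705) + 27)^(1/3) + (sqrt(705) + 27)^(1/3))/6)


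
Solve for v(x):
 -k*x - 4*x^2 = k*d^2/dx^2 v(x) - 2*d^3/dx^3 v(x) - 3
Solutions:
 v(x) = C1 + C2*x + C3*exp(k*x/2) + x^3*(-1 - 16/k^2)/6 - x^4/(3*k) + x^2*(1/2 - 16/k^2)/k


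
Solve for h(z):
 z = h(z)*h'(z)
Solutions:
 h(z) = -sqrt(C1 + z^2)
 h(z) = sqrt(C1 + z^2)


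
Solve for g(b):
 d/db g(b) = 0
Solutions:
 g(b) = C1


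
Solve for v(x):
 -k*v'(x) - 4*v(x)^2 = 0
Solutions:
 v(x) = k/(C1*k + 4*x)


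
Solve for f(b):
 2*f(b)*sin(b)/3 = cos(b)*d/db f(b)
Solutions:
 f(b) = C1/cos(b)^(2/3)


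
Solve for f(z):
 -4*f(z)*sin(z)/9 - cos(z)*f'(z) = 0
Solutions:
 f(z) = C1*cos(z)^(4/9)


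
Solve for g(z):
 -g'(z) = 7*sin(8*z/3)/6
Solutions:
 g(z) = C1 + 7*cos(8*z/3)/16


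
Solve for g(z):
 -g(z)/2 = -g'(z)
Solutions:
 g(z) = C1*exp(z/2)


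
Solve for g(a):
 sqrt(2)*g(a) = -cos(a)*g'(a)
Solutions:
 g(a) = C1*(sin(a) - 1)^(sqrt(2)/2)/(sin(a) + 1)^(sqrt(2)/2)


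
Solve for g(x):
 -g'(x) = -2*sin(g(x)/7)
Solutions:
 -2*x + 7*log(cos(g(x)/7) - 1)/2 - 7*log(cos(g(x)/7) + 1)/2 = C1


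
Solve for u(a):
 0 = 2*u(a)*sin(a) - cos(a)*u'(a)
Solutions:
 u(a) = C1/cos(a)^2


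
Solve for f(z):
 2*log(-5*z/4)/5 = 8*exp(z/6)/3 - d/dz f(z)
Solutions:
 f(z) = C1 - 2*z*log(-z)/5 + 2*z*(-log(5) + 1 + 2*log(2))/5 + 16*exp(z/6)


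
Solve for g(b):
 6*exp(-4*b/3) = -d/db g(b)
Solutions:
 g(b) = C1 + 9*exp(-4*b/3)/2


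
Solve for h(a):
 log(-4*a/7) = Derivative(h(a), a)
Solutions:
 h(a) = C1 + a*log(-a) + a*(-log(7) - 1 + 2*log(2))


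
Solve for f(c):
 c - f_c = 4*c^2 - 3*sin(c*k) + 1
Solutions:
 f(c) = C1 - 4*c^3/3 + c^2/2 - c - 3*cos(c*k)/k


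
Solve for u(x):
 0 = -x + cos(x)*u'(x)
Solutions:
 u(x) = C1 + Integral(x/cos(x), x)


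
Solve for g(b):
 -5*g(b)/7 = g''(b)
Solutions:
 g(b) = C1*sin(sqrt(35)*b/7) + C2*cos(sqrt(35)*b/7)


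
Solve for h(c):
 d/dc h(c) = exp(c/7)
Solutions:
 h(c) = C1 + 7*exp(c/7)


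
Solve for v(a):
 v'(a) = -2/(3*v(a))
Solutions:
 v(a) = -sqrt(C1 - 12*a)/3
 v(a) = sqrt(C1 - 12*a)/3


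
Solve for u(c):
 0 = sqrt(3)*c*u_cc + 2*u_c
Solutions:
 u(c) = C1 + C2*c^(1 - 2*sqrt(3)/3)


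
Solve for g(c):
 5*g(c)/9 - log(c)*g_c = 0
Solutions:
 g(c) = C1*exp(5*li(c)/9)


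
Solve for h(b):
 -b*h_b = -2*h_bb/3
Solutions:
 h(b) = C1 + C2*erfi(sqrt(3)*b/2)


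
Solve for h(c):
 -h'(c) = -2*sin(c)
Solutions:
 h(c) = C1 - 2*cos(c)


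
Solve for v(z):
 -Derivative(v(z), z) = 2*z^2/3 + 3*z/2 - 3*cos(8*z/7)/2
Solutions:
 v(z) = C1 - 2*z^3/9 - 3*z^2/4 + 21*sin(8*z/7)/16


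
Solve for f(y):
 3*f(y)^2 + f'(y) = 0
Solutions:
 f(y) = 1/(C1 + 3*y)


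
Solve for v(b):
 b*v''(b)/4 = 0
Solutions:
 v(b) = C1 + C2*b


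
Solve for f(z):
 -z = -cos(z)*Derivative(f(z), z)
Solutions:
 f(z) = C1 + Integral(z/cos(z), z)


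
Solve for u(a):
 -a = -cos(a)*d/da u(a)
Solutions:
 u(a) = C1 + Integral(a/cos(a), a)


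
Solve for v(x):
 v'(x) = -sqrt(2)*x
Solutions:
 v(x) = C1 - sqrt(2)*x^2/2


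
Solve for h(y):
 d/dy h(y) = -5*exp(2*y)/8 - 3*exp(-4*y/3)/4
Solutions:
 h(y) = C1 - 5*exp(2*y)/16 + 9*exp(-4*y/3)/16


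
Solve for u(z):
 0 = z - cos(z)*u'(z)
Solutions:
 u(z) = C1 + Integral(z/cos(z), z)


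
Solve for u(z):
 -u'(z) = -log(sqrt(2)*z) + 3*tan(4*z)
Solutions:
 u(z) = C1 + z*log(z) - z + z*log(2)/2 + 3*log(cos(4*z))/4


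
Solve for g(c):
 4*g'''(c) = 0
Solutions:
 g(c) = C1 + C2*c + C3*c^2


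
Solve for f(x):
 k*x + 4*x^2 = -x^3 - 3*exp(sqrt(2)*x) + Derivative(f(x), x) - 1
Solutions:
 f(x) = C1 + k*x^2/2 + x^4/4 + 4*x^3/3 + x + 3*sqrt(2)*exp(sqrt(2)*x)/2


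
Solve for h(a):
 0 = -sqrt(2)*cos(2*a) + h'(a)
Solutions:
 h(a) = C1 + sqrt(2)*sin(2*a)/2


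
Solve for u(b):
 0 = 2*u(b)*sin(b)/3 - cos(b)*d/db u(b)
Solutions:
 u(b) = C1/cos(b)^(2/3)


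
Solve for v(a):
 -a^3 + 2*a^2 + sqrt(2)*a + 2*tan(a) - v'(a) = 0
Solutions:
 v(a) = C1 - a^4/4 + 2*a^3/3 + sqrt(2)*a^2/2 - 2*log(cos(a))


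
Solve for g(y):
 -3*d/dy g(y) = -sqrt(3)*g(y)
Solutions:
 g(y) = C1*exp(sqrt(3)*y/3)


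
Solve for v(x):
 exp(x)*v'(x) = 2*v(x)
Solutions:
 v(x) = C1*exp(-2*exp(-x))


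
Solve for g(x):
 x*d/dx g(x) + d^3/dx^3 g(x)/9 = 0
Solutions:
 g(x) = C1 + Integral(C2*airyai(-3^(2/3)*x) + C3*airybi(-3^(2/3)*x), x)


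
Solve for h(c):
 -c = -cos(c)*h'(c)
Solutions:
 h(c) = C1 + Integral(c/cos(c), c)


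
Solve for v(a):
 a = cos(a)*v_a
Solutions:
 v(a) = C1 + Integral(a/cos(a), a)


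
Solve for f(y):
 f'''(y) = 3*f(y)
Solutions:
 f(y) = C3*exp(3^(1/3)*y) + (C1*sin(3^(5/6)*y/2) + C2*cos(3^(5/6)*y/2))*exp(-3^(1/3)*y/2)


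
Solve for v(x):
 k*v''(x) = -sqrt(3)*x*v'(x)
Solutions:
 v(x) = C1 + C2*sqrt(k)*erf(sqrt(2)*3^(1/4)*x*sqrt(1/k)/2)


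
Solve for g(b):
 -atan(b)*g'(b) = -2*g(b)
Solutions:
 g(b) = C1*exp(2*Integral(1/atan(b), b))


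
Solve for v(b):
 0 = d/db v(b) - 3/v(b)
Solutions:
 v(b) = -sqrt(C1 + 6*b)
 v(b) = sqrt(C1 + 6*b)


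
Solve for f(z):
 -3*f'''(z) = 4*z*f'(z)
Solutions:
 f(z) = C1 + Integral(C2*airyai(-6^(2/3)*z/3) + C3*airybi(-6^(2/3)*z/3), z)


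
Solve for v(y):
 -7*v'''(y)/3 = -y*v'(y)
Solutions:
 v(y) = C1 + Integral(C2*airyai(3^(1/3)*7^(2/3)*y/7) + C3*airybi(3^(1/3)*7^(2/3)*y/7), y)


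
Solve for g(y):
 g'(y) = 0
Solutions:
 g(y) = C1


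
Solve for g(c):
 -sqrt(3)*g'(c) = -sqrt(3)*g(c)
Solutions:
 g(c) = C1*exp(c)


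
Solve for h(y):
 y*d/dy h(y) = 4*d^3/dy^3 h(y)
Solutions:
 h(y) = C1 + Integral(C2*airyai(2^(1/3)*y/2) + C3*airybi(2^(1/3)*y/2), y)


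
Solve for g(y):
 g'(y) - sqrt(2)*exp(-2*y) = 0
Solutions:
 g(y) = C1 - sqrt(2)*exp(-2*y)/2


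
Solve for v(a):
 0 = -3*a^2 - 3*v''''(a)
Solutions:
 v(a) = C1 + C2*a + C3*a^2 + C4*a^3 - a^6/360


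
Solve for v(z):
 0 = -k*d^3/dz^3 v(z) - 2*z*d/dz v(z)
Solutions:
 v(z) = C1 + Integral(C2*airyai(2^(1/3)*z*(-1/k)^(1/3)) + C3*airybi(2^(1/3)*z*(-1/k)^(1/3)), z)


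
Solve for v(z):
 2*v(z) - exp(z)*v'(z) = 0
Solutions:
 v(z) = C1*exp(-2*exp(-z))


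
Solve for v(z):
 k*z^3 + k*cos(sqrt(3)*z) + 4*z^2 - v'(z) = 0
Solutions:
 v(z) = C1 + k*z^4/4 + sqrt(3)*k*sin(sqrt(3)*z)/3 + 4*z^3/3


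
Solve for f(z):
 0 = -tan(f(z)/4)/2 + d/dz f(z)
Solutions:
 f(z) = -4*asin(C1*exp(z/8)) + 4*pi
 f(z) = 4*asin(C1*exp(z/8))


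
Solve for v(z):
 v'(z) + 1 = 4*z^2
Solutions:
 v(z) = C1 + 4*z^3/3 - z


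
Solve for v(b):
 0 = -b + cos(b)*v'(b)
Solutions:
 v(b) = C1 + Integral(b/cos(b), b)


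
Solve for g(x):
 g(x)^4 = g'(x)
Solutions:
 g(x) = (-1/(C1 + 3*x))^(1/3)
 g(x) = (-1/(C1 + x))^(1/3)*(-3^(2/3) - 3*3^(1/6)*I)/6
 g(x) = (-1/(C1 + x))^(1/3)*(-3^(2/3) + 3*3^(1/6)*I)/6


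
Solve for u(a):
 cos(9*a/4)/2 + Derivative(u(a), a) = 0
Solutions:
 u(a) = C1 - 2*sin(9*a/4)/9


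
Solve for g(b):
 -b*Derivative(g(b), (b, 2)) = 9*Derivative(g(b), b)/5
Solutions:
 g(b) = C1 + C2/b^(4/5)


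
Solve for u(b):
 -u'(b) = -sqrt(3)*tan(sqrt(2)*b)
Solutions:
 u(b) = C1 - sqrt(6)*log(cos(sqrt(2)*b))/2


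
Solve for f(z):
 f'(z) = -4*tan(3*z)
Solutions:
 f(z) = C1 + 4*log(cos(3*z))/3


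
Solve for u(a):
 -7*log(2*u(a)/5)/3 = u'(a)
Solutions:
 3*Integral(1/(log(_y) - log(5) + log(2)), (_y, u(a)))/7 = C1 - a


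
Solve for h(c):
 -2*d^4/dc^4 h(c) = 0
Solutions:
 h(c) = C1 + C2*c + C3*c^2 + C4*c^3


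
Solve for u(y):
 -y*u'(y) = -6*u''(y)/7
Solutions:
 u(y) = C1 + C2*erfi(sqrt(21)*y/6)


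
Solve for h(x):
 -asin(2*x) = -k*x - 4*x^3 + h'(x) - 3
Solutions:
 h(x) = C1 + k*x^2/2 + x^4 - x*asin(2*x) + 3*x - sqrt(1 - 4*x^2)/2


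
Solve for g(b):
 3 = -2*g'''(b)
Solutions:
 g(b) = C1 + C2*b + C3*b^2 - b^3/4


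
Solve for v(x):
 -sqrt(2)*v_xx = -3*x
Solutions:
 v(x) = C1 + C2*x + sqrt(2)*x^3/4


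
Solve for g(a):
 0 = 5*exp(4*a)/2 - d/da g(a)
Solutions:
 g(a) = C1 + 5*exp(4*a)/8


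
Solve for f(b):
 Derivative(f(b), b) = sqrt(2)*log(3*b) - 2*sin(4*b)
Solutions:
 f(b) = C1 + sqrt(2)*b*(log(b) - 1) + sqrt(2)*b*log(3) + cos(4*b)/2


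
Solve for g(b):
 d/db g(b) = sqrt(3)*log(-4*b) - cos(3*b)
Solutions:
 g(b) = C1 + sqrt(3)*b*(log(-b) - 1) + 2*sqrt(3)*b*log(2) - sin(3*b)/3


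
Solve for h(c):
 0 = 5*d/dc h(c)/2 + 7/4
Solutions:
 h(c) = C1 - 7*c/10


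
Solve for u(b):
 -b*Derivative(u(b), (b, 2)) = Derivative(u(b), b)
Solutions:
 u(b) = C1 + C2*log(b)


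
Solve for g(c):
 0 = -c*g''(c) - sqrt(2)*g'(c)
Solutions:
 g(c) = C1 + C2*c^(1 - sqrt(2))


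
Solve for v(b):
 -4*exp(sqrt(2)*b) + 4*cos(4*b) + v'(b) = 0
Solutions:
 v(b) = C1 + 2*sqrt(2)*exp(sqrt(2)*b) - sin(4*b)


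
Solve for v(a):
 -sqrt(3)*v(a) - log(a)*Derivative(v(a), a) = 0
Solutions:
 v(a) = C1*exp(-sqrt(3)*li(a))


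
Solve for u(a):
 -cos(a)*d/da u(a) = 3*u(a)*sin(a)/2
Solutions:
 u(a) = C1*cos(a)^(3/2)


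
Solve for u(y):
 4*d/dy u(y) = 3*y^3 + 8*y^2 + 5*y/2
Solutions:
 u(y) = C1 + 3*y^4/16 + 2*y^3/3 + 5*y^2/16


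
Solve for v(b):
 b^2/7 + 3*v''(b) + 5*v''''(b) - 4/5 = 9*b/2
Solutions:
 v(b) = C1 + C2*b + C3*sin(sqrt(15)*b/5) + C4*cos(sqrt(15)*b/5) - b^4/252 + b^3/4 + 67*b^2/315


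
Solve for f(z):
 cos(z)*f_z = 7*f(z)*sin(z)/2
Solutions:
 f(z) = C1/cos(z)^(7/2)


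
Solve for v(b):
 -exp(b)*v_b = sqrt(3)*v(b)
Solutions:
 v(b) = C1*exp(sqrt(3)*exp(-b))


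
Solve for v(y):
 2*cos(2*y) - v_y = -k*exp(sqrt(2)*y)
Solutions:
 v(y) = C1 + sqrt(2)*k*exp(sqrt(2)*y)/2 + sin(2*y)


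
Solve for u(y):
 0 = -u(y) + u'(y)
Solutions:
 u(y) = C1*exp(y)


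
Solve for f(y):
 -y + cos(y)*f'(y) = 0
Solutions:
 f(y) = C1 + Integral(y/cos(y), y)


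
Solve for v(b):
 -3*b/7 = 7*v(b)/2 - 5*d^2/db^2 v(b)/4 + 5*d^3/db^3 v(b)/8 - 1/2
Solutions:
 v(b) = C1*exp(b*(10*2^(2/3)*5^(1/3)/(3*sqrt(3129) + 169)^(1/3) + 20 + 2^(1/3)*5^(2/3)*(3*sqrt(3129) + 169)^(1/3))/30)*sin(10^(1/3)*sqrt(3)*b*(-5^(1/3)*(3*sqrt(3129) + 169)^(1/3) + 10*2^(1/3)/(3*sqrt(3129) + 169)^(1/3))/30) + C2*exp(b*(10*2^(2/3)*5^(1/3)/(3*sqrt(3129) + 169)^(1/3) + 20 + 2^(1/3)*5^(2/3)*(3*sqrt(3129) + 169)^(1/3))/30)*cos(10^(1/3)*sqrt(3)*b*(-5^(1/3)*(3*sqrt(3129) + 169)^(1/3) + 10*2^(1/3)/(3*sqrt(3129) + 169)^(1/3))/30) + C3*exp(b*(-2^(1/3)*5^(2/3)*(3*sqrt(3129) + 169)^(1/3) - 10*2^(2/3)*5^(1/3)/(3*sqrt(3129) + 169)^(1/3) + 10)/15) - 6*b/49 + 1/7


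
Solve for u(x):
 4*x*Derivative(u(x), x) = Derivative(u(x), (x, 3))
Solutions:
 u(x) = C1 + Integral(C2*airyai(2^(2/3)*x) + C3*airybi(2^(2/3)*x), x)


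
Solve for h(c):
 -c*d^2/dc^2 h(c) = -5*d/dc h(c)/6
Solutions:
 h(c) = C1 + C2*c^(11/6)


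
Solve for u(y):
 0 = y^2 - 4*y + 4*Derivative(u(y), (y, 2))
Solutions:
 u(y) = C1 + C2*y - y^4/48 + y^3/6


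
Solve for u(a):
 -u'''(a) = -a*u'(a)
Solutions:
 u(a) = C1 + Integral(C2*airyai(a) + C3*airybi(a), a)


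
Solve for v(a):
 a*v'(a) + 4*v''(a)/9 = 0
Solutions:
 v(a) = C1 + C2*erf(3*sqrt(2)*a/4)


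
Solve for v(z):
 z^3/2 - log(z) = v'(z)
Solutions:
 v(z) = C1 + z^4/8 - z*log(z) + z


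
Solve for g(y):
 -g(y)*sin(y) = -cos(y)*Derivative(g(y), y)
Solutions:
 g(y) = C1/cos(y)


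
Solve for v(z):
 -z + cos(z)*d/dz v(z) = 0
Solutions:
 v(z) = C1 + Integral(z/cos(z), z)


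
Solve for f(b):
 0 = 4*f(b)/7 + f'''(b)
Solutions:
 f(b) = C3*exp(-14^(2/3)*b/7) + (C1*sin(14^(2/3)*sqrt(3)*b/14) + C2*cos(14^(2/3)*sqrt(3)*b/14))*exp(14^(2/3)*b/14)


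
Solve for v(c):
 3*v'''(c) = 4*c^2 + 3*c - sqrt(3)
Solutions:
 v(c) = C1 + C2*c + C3*c^2 + c^5/45 + c^4/24 - sqrt(3)*c^3/18


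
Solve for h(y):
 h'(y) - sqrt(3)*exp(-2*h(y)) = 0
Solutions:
 h(y) = log(-sqrt(C1 + 2*sqrt(3)*y))
 h(y) = log(C1 + 2*sqrt(3)*y)/2


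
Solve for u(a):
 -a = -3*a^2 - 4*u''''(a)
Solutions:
 u(a) = C1 + C2*a + C3*a^2 + C4*a^3 - a^6/480 + a^5/480


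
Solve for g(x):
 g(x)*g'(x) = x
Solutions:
 g(x) = -sqrt(C1 + x^2)
 g(x) = sqrt(C1 + x^2)


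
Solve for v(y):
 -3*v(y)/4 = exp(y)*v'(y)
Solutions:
 v(y) = C1*exp(3*exp(-y)/4)


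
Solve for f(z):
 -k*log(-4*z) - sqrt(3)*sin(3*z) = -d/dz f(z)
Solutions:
 f(z) = C1 + k*z*(log(-z) - 1) + 2*k*z*log(2) - sqrt(3)*cos(3*z)/3


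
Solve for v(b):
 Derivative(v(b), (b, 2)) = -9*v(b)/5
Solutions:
 v(b) = C1*sin(3*sqrt(5)*b/5) + C2*cos(3*sqrt(5)*b/5)


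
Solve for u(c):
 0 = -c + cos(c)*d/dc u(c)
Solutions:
 u(c) = C1 + Integral(c/cos(c), c)


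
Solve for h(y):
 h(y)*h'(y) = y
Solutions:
 h(y) = -sqrt(C1 + y^2)
 h(y) = sqrt(C1 + y^2)


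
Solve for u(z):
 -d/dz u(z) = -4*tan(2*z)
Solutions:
 u(z) = C1 - 2*log(cos(2*z))


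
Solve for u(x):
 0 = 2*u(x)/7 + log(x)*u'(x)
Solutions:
 u(x) = C1*exp(-2*li(x)/7)


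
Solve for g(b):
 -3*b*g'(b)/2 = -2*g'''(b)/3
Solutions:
 g(b) = C1 + Integral(C2*airyai(2^(1/3)*3^(2/3)*b/2) + C3*airybi(2^(1/3)*3^(2/3)*b/2), b)


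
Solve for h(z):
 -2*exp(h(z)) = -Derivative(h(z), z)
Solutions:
 h(z) = log(-1/(C1 + 2*z))


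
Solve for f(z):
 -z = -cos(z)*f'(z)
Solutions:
 f(z) = C1 + Integral(z/cos(z), z)


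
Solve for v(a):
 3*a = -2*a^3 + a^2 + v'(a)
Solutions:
 v(a) = C1 + a^4/2 - a^3/3 + 3*a^2/2


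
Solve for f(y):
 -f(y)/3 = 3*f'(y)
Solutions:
 f(y) = C1*exp(-y/9)


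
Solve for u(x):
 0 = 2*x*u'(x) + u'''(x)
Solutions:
 u(x) = C1 + Integral(C2*airyai(-2^(1/3)*x) + C3*airybi(-2^(1/3)*x), x)


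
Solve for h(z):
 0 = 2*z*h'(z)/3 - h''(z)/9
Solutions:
 h(z) = C1 + C2*erfi(sqrt(3)*z)


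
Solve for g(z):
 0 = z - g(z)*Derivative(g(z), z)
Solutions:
 g(z) = -sqrt(C1 + z^2)
 g(z) = sqrt(C1 + z^2)


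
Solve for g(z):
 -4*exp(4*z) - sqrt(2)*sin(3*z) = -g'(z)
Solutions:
 g(z) = C1 + exp(4*z) - sqrt(2)*cos(3*z)/3


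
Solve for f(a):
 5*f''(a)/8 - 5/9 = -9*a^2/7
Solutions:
 f(a) = C1 + C2*a - 6*a^4/35 + 4*a^2/9


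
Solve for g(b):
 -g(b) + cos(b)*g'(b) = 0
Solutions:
 g(b) = C1*sqrt(sin(b) + 1)/sqrt(sin(b) - 1)


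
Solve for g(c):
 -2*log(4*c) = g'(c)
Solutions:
 g(c) = C1 - 2*c*log(c) - c*log(16) + 2*c


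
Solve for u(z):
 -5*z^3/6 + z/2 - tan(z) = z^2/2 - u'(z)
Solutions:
 u(z) = C1 + 5*z^4/24 + z^3/6 - z^2/4 - log(cos(z))


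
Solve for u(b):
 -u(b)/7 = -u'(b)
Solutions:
 u(b) = C1*exp(b/7)


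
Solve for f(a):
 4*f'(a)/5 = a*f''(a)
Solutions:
 f(a) = C1 + C2*a^(9/5)


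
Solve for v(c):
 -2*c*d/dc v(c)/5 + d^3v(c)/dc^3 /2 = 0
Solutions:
 v(c) = C1 + Integral(C2*airyai(10^(2/3)*c/5) + C3*airybi(10^(2/3)*c/5), c)


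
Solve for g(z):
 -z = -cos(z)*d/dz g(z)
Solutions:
 g(z) = C1 + Integral(z/cos(z), z)


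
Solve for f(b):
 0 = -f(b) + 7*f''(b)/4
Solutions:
 f(b) = C1*exp(-2*sqrt(7)*b/7) + C2*exp(2*sqrt(7)*b/7)


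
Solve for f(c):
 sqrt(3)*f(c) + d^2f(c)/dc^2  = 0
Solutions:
 f(c) = C1*sin(3^(1/4)*c) + C2*cos(3^(1/4)*c)


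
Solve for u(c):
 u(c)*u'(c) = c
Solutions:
 u(c) = -sqrt(C1 + c^2)
 u(c) = sqrt(C1 + c^2)


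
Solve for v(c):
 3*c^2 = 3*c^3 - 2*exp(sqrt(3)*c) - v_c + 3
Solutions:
 v(c) = C1 + 3*c^4/4 - c^3 + 3*c - 2*sqrt(3)*exp(sqrt(3)*c)/3


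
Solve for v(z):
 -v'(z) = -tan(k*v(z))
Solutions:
 v(z) = Piecewise((-asin(exp(C1*k + k*z))/k + pi/k, Ne(k, 0)), (nan, True))
 v(z) = Piecewise((asin(exp(C1*k + k*z))/k, Ne(k, 0)), (nan, True))


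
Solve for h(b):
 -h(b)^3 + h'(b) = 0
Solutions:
 h(b) = -sqrt(2)*sqrt(-1/(C1 + b))/2
 h(b) = sqrt(2)*sqrt(-1/(C1 + b))/2


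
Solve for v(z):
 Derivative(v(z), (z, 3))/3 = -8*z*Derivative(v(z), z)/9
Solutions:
 v(z) = C1 + Integral(C2*airyai(-2*3^(2/3)*z/3) + C3*airybi(-2*3^(2/3)*z/3), z)


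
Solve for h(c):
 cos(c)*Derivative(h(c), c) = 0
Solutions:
 h(c) = C1


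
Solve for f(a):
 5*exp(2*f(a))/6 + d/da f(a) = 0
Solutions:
 f(a) = log(-1/(C1 - 5*a))/2 + log(3)/2
 f(a) = log(-sqrt(1/(C1 + 5*a))) + log(3)/2


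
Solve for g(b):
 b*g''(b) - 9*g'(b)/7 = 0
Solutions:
 g(b) = C1 + C2*b^(16/7)


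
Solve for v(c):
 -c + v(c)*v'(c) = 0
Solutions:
 v(c) = -sqrt(C1 + c^2)
 v(c) = sqrt(C1 + c^2)


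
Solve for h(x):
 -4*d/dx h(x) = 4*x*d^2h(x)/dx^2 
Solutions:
 h(x) = C1 + C2*log(x)


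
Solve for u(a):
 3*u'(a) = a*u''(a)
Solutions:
 u(a) = C1 + C2*a^4


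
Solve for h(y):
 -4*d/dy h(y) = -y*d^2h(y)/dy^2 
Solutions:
 h(y) = C1 + C2*y^5


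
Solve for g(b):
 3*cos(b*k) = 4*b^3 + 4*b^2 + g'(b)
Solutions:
 g(b) = C1 - b^4 - 4*b^3/3 + 3*sin(b*k)/k


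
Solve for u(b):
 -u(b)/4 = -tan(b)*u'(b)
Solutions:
 u(b) = C1*sin(b)^(1/4)


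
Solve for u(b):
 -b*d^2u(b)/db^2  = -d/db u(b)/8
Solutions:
 u(b) = C1 + C2*b^(9/8)


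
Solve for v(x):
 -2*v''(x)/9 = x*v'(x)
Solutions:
 v(x) = C1 + C2*erf(3*x/2)


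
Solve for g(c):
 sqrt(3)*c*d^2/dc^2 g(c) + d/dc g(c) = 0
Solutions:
 g(c) = C1 + C2*c^(1 - sqrt(3)/3)


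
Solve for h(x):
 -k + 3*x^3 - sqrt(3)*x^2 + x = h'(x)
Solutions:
 h(x) = C1 - k*x + 3*x^4/4 - sqrt(3)*x^3/3 + x^2/2


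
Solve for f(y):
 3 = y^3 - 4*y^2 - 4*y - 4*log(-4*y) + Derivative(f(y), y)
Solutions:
 f(y) = C1 - y^4/4 + 4*y^3/3 + 2*y^2 + 4*y*log(-y) + y*(-1 + 8*log(2))


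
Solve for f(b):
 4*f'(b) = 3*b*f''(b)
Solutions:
 f(b) = C1 + C2*b^(7/3)


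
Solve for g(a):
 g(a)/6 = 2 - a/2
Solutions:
 g(a) = 12 - 3*a


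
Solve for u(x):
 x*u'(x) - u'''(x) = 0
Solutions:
 u(x) = C1 + Integral(C2*airyai(x) + C3*airybi(x), x)


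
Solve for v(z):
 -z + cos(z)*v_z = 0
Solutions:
 v(z) = C1 + Integral(z/cos(z), z)


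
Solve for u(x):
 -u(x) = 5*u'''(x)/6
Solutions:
 u(x) = C3*exp(-5^(2/3)*6^(1/3)*x/5) + (C1*sin(2^(1/3)*3^(5/6)*5^(2/3)*x/10) + C2*cos(2^(1/3)*3^(5/6)*5^(2/3)*x/10))*exp(5^(2/3)*6^(1/3)*x/10)


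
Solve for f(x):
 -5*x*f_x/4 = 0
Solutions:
 f(x) = C1


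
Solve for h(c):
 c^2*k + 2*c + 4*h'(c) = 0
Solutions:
 h(c) = C1 - c^3*k/12 - c^2/4


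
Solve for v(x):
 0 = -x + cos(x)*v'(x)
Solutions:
 v(x) = C1 + Integral(x/cos(x), x)


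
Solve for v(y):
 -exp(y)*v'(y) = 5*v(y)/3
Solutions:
 v(y) = C1*exp(5*exp(-y)/3)


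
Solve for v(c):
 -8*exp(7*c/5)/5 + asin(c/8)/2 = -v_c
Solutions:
 v(c) = C1 - c*asin(c/8)/2 - sqrt(64 - c^2)/2 + 8*exp(7*c/5)/7


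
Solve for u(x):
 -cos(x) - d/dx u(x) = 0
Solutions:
 u(x) = C1 - sin(x)


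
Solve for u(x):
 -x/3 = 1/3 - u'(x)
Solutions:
 u(x) = C1 + x^2/6 + x/3


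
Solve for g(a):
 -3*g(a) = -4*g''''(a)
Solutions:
 g(a) = C1*exp(-sqrt(2)*3^(1/4)*a/2) + C2*exp(sqrt(2)*3^(1/4)*a/2) + C3*sin(sqrt(2)*3^(1/4)*a/2) + C4*cos(sqrt(2)*3^(1/4)*a/2)


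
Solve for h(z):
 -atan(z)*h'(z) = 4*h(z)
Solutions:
 h(z) = C1*exp(-4*Integral(1/atan(z), z))


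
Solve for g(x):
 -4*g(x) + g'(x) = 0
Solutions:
 g(x) = C1*exp(4*x)


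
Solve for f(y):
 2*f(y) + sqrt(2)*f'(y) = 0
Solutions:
 f(y) = C1*exp(-sqrt(2)*y)


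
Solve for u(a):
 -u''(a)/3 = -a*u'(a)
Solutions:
 u(a) = C1 + C2*erfi(sqrt(6)*a/2)


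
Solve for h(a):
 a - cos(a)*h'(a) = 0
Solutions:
 h(a) = C1 + Integral(a/cos(a), a)


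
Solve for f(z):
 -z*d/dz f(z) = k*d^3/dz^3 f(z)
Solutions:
 f(z) = C1 + Integral(C2*airyai(z*(-1/k)^(1/3)) + C3*airybi(z*(-1/k)^(1/3)), z)


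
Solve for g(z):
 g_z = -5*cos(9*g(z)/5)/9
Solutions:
 5*z/9 - 5*log(sin(9*g(z)/5) - 1)/18 + 5*log(sin(9*g(z)/5) + 1)/18 = C1


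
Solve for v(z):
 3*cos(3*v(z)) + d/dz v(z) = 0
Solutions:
 v(z) = -asin((C1 + exp(18*z))/(C1 - exp(18*z)))/3 + pi/3
 v(z) = asin((C1 + exp(18*z))/(C1 - exp(18*z)))/3


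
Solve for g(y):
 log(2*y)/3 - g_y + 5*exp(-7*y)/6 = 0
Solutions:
 g(y) = C1 + y*log(y)/3 + y*(-1 + log(2))/3 - 5*exp(-7*y)/42


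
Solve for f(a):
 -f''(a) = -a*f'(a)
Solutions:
 f(a) = C1 + C2*erfi(sqrt(2)*a/2)


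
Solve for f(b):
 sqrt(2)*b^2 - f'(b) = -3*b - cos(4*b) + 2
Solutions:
 f(b) = C1 + sqrt(2)*b^3/3 + 3*b^2/2 - 2*b + sin(4*b)/4


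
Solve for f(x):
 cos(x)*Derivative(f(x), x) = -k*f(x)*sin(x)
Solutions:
 f(x) = C1*exp(k*log(cos(x)))


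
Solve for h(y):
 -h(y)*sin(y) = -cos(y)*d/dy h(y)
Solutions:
 h(y) = C1/cos(y)


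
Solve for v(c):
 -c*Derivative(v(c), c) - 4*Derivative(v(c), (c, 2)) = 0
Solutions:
 v(c) = C1 + C2*erf(sqrt(2)*c/4)


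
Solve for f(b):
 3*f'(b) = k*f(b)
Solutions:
 f(b) = C1*exp(b*k/3)


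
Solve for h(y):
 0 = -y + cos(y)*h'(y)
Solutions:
 h(y) = C1 + Integral(y/cos(y), y)


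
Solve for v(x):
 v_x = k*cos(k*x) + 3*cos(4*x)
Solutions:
 v(x) = C1 + 3*sin(4*x)/4 + sin(k*x)


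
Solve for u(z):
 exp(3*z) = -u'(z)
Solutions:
 u(z) = C1 - exp(3*z)/3


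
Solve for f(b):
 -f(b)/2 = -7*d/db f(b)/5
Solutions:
 f(b) = C1*exp(5*b/14)


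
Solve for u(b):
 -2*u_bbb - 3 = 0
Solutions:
 u(b) = C1 + C2*b + C3*b^2 - b^3/4


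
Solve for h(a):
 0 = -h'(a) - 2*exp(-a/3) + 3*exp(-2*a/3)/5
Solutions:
 h(a) = C1 + 6*exp(-a/3) - 9*exp(-2*a/3)/10


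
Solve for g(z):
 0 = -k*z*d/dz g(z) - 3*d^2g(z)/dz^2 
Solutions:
 g(z) = Piecewise((-sqrt(6)*sqrt(pi)*C1*erf(sqrt(6)*sqrt(k)*z/6)/(2*sqrt(k)) - C2, (k > 0) | (k < 0)), (-C1*z - C2, True))


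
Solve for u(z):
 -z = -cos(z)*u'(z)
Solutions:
 u(z) = C1 + Integral(z/cos(z), z)


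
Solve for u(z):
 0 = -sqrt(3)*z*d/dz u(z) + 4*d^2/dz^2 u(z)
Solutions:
 u(z) = C1 + C2*erfi(sqrt(2)*3^(1/4)*z/4)


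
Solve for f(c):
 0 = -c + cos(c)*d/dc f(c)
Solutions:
 f(c) = C1 + Integral(c/cos(c), c)


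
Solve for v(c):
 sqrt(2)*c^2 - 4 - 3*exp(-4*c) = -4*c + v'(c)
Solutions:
 v(c) = C1 + sqrt(2)*c^3/3 + 2*c^2 - 4*c + 3*exp(-4*c)/4


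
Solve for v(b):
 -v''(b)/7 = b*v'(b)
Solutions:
 v(b) = C1 + C2*erf(sqrt(14)*b/2)


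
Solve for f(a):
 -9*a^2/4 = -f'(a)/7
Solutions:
 f(a) = C1 + 21*a^3/4


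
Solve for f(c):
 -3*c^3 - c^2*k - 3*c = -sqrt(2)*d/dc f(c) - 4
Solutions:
 f(c) = C1 + 3*sqrt(2)*c^4/8 + sqrt(2)*c^3*k/6 + 3*sqrt(2)*c^2/4 - 2*sqrt(2)*c
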